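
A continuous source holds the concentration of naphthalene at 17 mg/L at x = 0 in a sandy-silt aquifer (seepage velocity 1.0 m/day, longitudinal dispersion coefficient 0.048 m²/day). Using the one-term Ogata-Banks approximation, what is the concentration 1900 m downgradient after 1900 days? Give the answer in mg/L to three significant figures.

8.50 mg/L

For a continuous step input, C/C₀ ≈ ½·erfc((x−vt)/(2√(Dt))).
vt = 1.0 × 1900 = 1900 m and 2√(Dt) = 2√(0.048 × 1900) = 19.10 m.
Argument (x−vt)/(2√(Dt)) = (1900 − 1900)/19.10 = 0; ½·erfc(0) = 0.5000.
C = 17 × 0.5000 = 8.50 mg/L.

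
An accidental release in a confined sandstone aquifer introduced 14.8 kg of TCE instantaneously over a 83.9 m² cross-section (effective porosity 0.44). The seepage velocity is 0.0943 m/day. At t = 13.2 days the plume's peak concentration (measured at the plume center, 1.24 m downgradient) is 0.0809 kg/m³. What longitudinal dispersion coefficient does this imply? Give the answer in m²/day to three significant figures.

0.148 m²/day

At the plume center C_max = M/(n_e·A·√(4πDt)), so D = M²/(4πt·(n_e·A·C_max)²).
n_e·A·C_max = 0.44 × 83.9 × 0.0809 = 2.987 kg/m.
D = 14.8²/(4π × 13.2 × 2.987²) = 0.148 m²/day.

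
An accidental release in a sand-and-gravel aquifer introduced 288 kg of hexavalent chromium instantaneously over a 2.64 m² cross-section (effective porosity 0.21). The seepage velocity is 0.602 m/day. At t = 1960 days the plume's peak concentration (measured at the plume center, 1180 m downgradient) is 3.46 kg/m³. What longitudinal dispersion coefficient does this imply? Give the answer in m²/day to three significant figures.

0.915 m²/day

At the plume center C_max = M/(n_e·A·√(4πDt)), so D = M²/(4πt·(n_e·A·C_max)²).
n_e·A·C_max = 0.21 × 2.64 × 3.46 = 1.918 kg/m.
D = 288²/(4π × 1960 × 1.918²) = 0.915 m²/day.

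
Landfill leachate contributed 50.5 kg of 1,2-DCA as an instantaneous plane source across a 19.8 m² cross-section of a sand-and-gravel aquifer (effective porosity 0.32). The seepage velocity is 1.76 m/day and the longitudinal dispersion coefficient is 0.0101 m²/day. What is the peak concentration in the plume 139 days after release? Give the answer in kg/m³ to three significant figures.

1.90 kg/m³

The peak of an instantaneous 1D plume sits at x = vt; there the Gaussian factor is 1 and C_max = M/(n_e·A·√(4πDt)), where n_e·A is the pore area the mass is dissolved in.
√(4πDt) = √(4π × 0.0101 × 139) = 4.200 m, so C_max = 50.5/(0.32 × 19.8 × 4.200) = 1.90 kg/m³.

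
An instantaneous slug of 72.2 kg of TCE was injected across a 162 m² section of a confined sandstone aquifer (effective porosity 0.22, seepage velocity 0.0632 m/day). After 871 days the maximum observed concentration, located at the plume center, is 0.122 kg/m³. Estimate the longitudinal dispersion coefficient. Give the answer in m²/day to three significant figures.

At the plume center C_max = M/(n_e·A·√(4πDt)), so D = M²/(4πt·(n_e·A·C_max)²).
n_e·A·C_max = 0.22 × 162 × 0.122 = 4.348 kg/m.
D = 72.2²/(4π × 871 × 4.348²) = 0.0252 m²/day.

0.0252 m²/day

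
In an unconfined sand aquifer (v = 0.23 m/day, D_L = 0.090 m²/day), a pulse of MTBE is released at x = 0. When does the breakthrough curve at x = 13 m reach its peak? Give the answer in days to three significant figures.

For the 1D instantaneous-source solution, setting ∂C/∂t = 0 at fixed x gives v²t² + 2Dt − x² = 0, so t = (√(D² + v²x²) − D)/v².
√(D² + v²x²) = √(0.090² + 0.23² × 13²) = 2.991; v² = 0.0529.
t = (2.991 − 0.090)/0.0529 = 54.8 days (vs. the pure-advection estimate x/v = 56.5 d).

54.8 days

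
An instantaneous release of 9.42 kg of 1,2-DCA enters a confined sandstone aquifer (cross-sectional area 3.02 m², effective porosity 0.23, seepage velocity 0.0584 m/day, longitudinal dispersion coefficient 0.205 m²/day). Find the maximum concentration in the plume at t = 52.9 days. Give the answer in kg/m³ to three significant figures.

The peak of an instantaneous 1D plume sits at x = vt; there the Gaussian factor is 1 and C_max = M/(n_e·A·√(4πDt)), where n_e·A is the pore area the mass is dissolved in.
√(4πDt) = √(4π × 0.205 × 52.9) = 11.67 m, so C_max = 9.42/(0.23 × 3.02 × 11.67) = 1.16 kg/m³.

1.16 kg/m³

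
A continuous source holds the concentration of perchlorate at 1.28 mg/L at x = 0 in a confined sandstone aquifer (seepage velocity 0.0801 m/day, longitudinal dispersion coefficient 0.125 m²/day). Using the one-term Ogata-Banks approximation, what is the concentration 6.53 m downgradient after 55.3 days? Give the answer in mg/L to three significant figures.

0.366 mg/L

For a continuous step input, C/C₀ ≈ ½·erfc((x−vt)/(2√(Dt))).
vt = 0.0801 × 55.3 = 4.42953 m and 2√(Dt) = 2√(0.125 × 55.3) = 5.258 m.
Argument (x−vt)/(2√(Dt)) = (6.53 − 4.42953)/5.258 = 0.3995; ½·erfc(0.3995) = 0.2860.
C = 1.28 × 0.2860 = 0.366 mg/L.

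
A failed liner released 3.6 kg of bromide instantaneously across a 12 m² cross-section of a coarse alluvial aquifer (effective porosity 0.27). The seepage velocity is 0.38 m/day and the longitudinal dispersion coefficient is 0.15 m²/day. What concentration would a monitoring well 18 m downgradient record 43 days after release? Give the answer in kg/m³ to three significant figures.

0.111 kg/m³

For an instantaneous plane source, C(x,t) = M/(n_e·A·√(4πDt)) · exp(−(x−vt)²/(4Dt)), with n_e·A the pore (flow) area.
Plume center vt = 0.38 × 43 = 16.34 m, so the well at 18 m is 1.66 m downgradient of the peak.
√(4πDt) = 9.003 m, giving peak height M/(n_e·A·√(4πDt)) = 3.6/(0.27 × 12 × 9.003) = 0.1234 kg/m³.
(x−vt)²/(4Dt) = (1.66)²/(4 × 0.15 × 43) = 0.1068; exp(−0.1068) = 0.8987.
C = 0.1234 × 0.8987 = 0.111 kg/m³.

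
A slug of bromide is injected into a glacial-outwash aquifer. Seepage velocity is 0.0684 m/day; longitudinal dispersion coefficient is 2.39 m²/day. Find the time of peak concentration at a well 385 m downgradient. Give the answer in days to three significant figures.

5140 days

For the 1D instantaneous-source solution, setting ∂C/∂t = 0 at fixed x gives v²t² + 2Dt − x² = 0, so t = (√(D² + v²x²) − D)/v².
√(D² + v²x²) = √(2.39² + 0.0684² × 385²) = 26.44; v² = 0.00467856.
t = (26.44 − 2.39)/0.00467856 = 5140 days (vs. the pure-advection estimate x/v = 5630 d).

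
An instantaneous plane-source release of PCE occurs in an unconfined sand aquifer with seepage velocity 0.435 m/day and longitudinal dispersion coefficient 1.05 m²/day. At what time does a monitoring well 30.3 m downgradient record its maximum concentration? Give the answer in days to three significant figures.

For the 1D instantaneous-source solution, setting ∂C/∂t = 0 at fixed x gives v²t² + 2Dt − x² = 0, so t = (√(D² + v²x²) − D)/v².
√(D² + v²x²) = √(1.05² + 0.435² × 30.3²) = 13.22; v² = 0.189225.
t = (13.22 − 1.05)/0.189225 = 64.3 days (vs. the pure-advection estimate x/v = 69.7 d).

64.3 days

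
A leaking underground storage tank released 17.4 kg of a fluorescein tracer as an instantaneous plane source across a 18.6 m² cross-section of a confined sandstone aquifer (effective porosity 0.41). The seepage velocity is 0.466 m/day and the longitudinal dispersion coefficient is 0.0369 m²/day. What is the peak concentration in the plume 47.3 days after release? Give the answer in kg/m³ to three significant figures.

0.487 kg/m³

The peak of an instantaneous 1D plume sits at x = vt; there the Gaussian factor is 1 and C_max = M/(n_e·A·√(4πDt)), where n_e·A is the pore area the mass is dissolved in.
√(4πDt) = √(4π × 0.0369 × 47.3) = 4.683 m, so C_max = 17.4/(0.41 × 18.6 × 4.683) = 0.487 kg/m³.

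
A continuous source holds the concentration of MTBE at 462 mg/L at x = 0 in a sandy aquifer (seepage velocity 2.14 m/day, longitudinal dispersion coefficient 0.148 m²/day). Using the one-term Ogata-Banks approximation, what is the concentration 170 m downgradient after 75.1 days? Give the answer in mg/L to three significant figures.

For a continuous step input, C/C₀ ≈ ½·erfc((x−vt)/(2√(Dt))).
vt = 2.14 × 75.1 = 160.714 m and 2√(Dt) = 2√(0.148 × 75.1) = 6.668 m.
Argument (x−vt)/(2√(Dt)) = (170 − 160.714)/6.668 = 1.393; ½·erfc(1.393) = 0.02442.
C = 462 × 0.02442 = 11.3 mg/L.

11.3 mg/L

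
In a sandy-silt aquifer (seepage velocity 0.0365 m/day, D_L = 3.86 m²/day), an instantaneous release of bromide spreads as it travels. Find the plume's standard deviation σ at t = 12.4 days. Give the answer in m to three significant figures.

Dispersive spreading gives a Gaussian with σ² = 2Dt; advection only shifts the center.
σ = √(2 × 3.86 × 12.4) = 9.78 m.

9.78 m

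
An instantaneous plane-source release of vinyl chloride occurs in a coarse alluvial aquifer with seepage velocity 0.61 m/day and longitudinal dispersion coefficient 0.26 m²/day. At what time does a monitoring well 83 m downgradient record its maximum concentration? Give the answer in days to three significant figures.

135 days

For the 1D instantaneous-source solution, setting ∂C/∂t = 0 at fixed x gives v²t² + 2Dt − x² = 0, so t = (√(D² + v²x²) − D)/v².
√(D² + v²x²) = √(0.26² + 0.61² × 83²) = 50.63; v² = 0.3721.
t = (50.63 − 0.26)/0.3721 = 135 days (vs. the pure-advection estimate x/v = 136 d).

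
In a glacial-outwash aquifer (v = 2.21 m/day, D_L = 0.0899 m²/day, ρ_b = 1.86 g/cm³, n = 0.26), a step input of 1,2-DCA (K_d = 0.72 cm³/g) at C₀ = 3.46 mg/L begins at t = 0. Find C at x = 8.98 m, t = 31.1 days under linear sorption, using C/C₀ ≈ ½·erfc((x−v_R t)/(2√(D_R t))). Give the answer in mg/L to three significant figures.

3.42 mg/L

Retardation factor R = 1 + ρ_b·K_d/n = 1 + 1.86 × 0.72/0.26 = 6.151.
Sorption retards both mechanisms: v_R = v/R = 0.3593 m/day, D_R = D/R = 0.01462 m²/day.
v_R·t = 0.3593 × 31.1 = 11.17423 m; 2√(D_R t) = 1.349 m; argument = (8.98 − 11.17423)/1.349 = -1.627.
C = C₀ × ½·erfc(-1.627) = 3.46 × 0.9893 = 3.42 mg/L.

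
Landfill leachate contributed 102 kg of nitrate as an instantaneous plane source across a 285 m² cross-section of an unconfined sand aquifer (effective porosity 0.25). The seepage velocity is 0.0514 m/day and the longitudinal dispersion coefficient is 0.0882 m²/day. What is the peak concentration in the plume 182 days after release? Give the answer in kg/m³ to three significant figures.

The peak of an instantaneous 1D plume sits at x = vt; there the Gaussian factor is 1 and C_max = M/(n_e·A·√(4πDt)), where n_e·A is the pore area the mass is dissolved in.
√(4πDt) = √(4π × 0.0882 × 182) = 14.20 m, so C_max = 102/(0.25 × 285 × 14.20) = 0.101 kg/m³.

0.101 kg/m³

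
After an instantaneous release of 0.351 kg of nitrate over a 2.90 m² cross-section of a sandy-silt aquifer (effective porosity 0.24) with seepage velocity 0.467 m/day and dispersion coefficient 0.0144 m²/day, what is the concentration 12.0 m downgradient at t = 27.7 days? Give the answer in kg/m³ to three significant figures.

0.130 kg/m³

For an instantaneous plane source, C(x,t) = M/(n_e·A·√(4πDt)) · exp(−(x−vt)²/(4Dt)), with n_e·A the pore (flow) area.
Plume center vt = 0.467 × 27.7 = 12.9359 m, so the well at 12.0 m is 0.9359 m upgradient of the peak.
√(4πDt) = 2.239 m, giving peak height M/(n_e·A·√(4πDt)) = 0.351/(0.24 × 2.90 × 2.239) = 0.2252 kg/m³.
(x−vt)²/(4Dt) = (-0.9359)²/(4 × 0.0144 × 27.7) = 0.5490; exp(−0.5490) = 0.5775.
C = 0.2252 × 0.5775 = 0.130 kg/m³.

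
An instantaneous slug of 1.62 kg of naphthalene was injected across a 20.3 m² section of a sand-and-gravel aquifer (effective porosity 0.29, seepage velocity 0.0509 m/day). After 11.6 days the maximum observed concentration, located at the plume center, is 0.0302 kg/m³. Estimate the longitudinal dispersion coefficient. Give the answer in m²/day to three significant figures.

At the plume center C_max = M/(n_e·A·√(4πDt)), so D = M²/(4πt·(n_e·A·C_max)²).
n_e·A·C_max = 0.29 × 20.3 × 0.0302 = 0.1778 kg/m.
D = 1.62²/(4π × 11.6 × 0.1778²) = 0.570 m²/day.

0.570 m²/day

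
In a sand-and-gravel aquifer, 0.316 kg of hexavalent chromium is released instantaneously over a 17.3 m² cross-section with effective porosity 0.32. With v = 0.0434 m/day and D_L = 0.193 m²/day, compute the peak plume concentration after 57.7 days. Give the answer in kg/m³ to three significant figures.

The peak of an instantaneous 1D plume sits at x = vt; there the Gaussian factor is 1 and C_max = M/(n_e·A·√(4πDt)), where n_e·A is the pore area the mass is dissolved in.
√(4πDt) = √(4π × 0.193 × 57.7) = 11.83 m, so C_max = 0.316/(0.32 × 17.3 × 11.83) = 0.00483 kg/m³.

0.00483 kg/m³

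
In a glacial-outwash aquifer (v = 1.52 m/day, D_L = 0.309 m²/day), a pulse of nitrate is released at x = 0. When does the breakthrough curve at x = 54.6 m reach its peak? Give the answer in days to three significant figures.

For the 1D instantaneous-source solution, setting ∂C/∂t = 0 at fixed x gives v²t² + 2Dt − x² = 0, so t = (√(D² + v²x²) − D)/v².
√(D² + v²x²) = √(0.309² + 1.52² × 54.6²) = 82.99; v² = 2.3104.
t = (82.99 − 0.309)/2.3104 = 35.8 days (vs. the pure-advection estimate x/v = 35.9 d).

35.8 days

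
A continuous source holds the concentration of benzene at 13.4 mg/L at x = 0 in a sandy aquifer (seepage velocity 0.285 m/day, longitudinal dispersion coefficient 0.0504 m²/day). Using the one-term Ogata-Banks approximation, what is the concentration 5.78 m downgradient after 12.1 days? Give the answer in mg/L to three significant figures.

For a continuous step input, C/C₀ ≈ ½·erfc((x−vt)/(2√(Dt))).
vt = 0.285 × 12.1 = 3.4485 m and 2√(Dt) = 2√(0.0504 × 12.1) = 1.562 m.
Argument (x−vt)/(2√(Dt)) = (5.78 − 3.4485)/1.562 = 1.493; ½·erfc(1.493) = 0.01737.
C = 13.4 × 0.01737 = 0.233 mg/L.

0.233 mg/L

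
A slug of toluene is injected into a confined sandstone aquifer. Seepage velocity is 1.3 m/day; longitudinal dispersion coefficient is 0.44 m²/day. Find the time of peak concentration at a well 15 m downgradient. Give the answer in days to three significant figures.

For the 1D instantaneous-source solution, setting ∂C/∂t = 0 at fixed x gives v²t² + 2Dt − x² = 0, so t = (√(D² + v²x²) − D)/v².
√(D² + v²x²) = √(0.44² + 1.3² × 15²) = 19.50; v² = 1.69.
t = (19.50 − 0.44)/1.69 = 11.3 days (vs. the pure-advection estimate x/v = 11.5 d).

11.3 days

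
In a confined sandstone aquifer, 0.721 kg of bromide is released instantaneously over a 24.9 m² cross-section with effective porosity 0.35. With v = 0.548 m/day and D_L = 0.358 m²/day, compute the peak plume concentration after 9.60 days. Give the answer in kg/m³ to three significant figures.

The peak of an instantaneous 1D plume sits at x = vt; there the Gaussian factor is 1 and C_max = M/(n_e·A·√(4πDt)), where n_e·A is the pore area the mass is dissolved in.
√(4πDt) = √(4π × 0.358 × 9.60) = 6.572 m, so C_max = 0.721/(0.35 × 24.9 × 6.572) = 0.0126 kg/m³.

0.0126 kg/m³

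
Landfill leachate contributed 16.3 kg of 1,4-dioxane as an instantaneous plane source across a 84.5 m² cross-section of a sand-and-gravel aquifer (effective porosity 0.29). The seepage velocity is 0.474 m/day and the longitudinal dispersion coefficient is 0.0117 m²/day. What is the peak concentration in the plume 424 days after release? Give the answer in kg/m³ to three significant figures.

The peak of an instantaneous 1D plume sits at x = vt; there the Gaussian factor is 1 and C_max = M/(n_e·A·√(4πDt)), where n_e·A is the pore area the mass is dissolved in.
√(4πDt) = √(4π × 0.0117 × 424) = 7.896 m, so C_max = 16.3/(0.29 × 84.5 × 7.896) = 0.0842 kg/m³.

0.0842 kg/m³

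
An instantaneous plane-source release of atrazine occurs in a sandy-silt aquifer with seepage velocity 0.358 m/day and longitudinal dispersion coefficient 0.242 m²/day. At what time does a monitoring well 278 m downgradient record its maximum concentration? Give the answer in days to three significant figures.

775 days

For the 1D instantaneous-source solution, setting ∂C/∂t = 0 at fixed x gives v²t² + 2Dt − x² = 0, so t = (√(D² + v²x²) − D)/v².
√(D² + v²x²) = √(0.242² + 0.358² × 278²) = 99.52; v² = 0.128164.
t = (99.52 − 0.242)/0.128164 = 775 days (vs. the pure-advection estimate x/v = 777 d).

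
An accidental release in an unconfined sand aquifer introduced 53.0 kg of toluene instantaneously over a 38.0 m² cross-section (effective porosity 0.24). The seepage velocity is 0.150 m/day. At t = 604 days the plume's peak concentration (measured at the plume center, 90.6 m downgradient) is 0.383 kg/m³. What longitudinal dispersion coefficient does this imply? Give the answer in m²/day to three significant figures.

0.0303 m²/day

At the plume center C_max = M/(n_e·A·√(4πDt)), so D = M²/(4πt·(n_e·A·C_max)²).
n_e·A·C_max = 0.24 × 38.0 × 0.383 = 3.493 kg/m.
D = 53.0²/(4π × 604 × 3.493²) = 0.0303 m²/day.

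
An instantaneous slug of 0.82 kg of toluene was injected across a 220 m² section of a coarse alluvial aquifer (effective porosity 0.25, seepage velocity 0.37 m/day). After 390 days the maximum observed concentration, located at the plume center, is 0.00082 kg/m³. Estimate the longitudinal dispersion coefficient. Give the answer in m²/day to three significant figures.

0.0675 m²/day

At the plume center C_max = M/(n_e·A·√(4πDt)), so D = M²/(4πt·(n_e·A·C_max)²).
n_e·A·C_max = 0.25 × 220 × 0.00082 = 0.04510 kg/m.
D = 0.82²/(4π × 390 × 0.04510²) = 0.0675 m²/day.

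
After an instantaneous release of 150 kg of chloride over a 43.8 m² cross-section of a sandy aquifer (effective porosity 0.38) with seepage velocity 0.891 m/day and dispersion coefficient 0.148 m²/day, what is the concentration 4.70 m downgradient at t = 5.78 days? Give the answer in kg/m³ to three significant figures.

For an instantaneous plane source, C(x,t) = M/(n_e·A·√(4πDt)) · exp(−(x−vt)²/(4Dt)), with n_e·A the pore (flow) area.
Plume center vt = 0.891 × 5.78 = 5.14998 m, so the well at 4.70 m is 0.44998 m upgradient of the peak.
√(4πDt) = 3.279 m, giving peak height M/(n_e·A·√(4πDt)) = 150/(0.38 × 43.8 × 3.279) = 2.748 kg/m³.
(x−vt)²/(4Dt) = (-0.44998)²/(4 × 0.148 × 5.78) = 0.05917; exp(−0.05917) = 0.9425.
C = 2.748 × 0.9425 = 2.59 kg/m³.

2.59 kg/m³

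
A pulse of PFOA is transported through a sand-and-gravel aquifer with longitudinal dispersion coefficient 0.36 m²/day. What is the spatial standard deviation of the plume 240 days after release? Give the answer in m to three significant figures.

Dispersive spreading gives a Gaussian with σ² = 2Dt; advection only shifts the center.
σ = √(2 × 0.36 × 240) = 13.1 m.

13.1 m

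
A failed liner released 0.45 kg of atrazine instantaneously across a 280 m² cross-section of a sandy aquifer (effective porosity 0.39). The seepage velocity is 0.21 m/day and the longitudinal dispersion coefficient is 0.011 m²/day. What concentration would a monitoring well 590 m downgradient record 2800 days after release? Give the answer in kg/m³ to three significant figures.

For an instantaneous plane source, C(x,t) = M/(n_e·A·√(4πDt)) · exp(−(x−vt)²/(4Dt)), with n_e·A the pore (flow) area.
Plume center vt = 0.21 × 2800 = 588 m, so the well at 590 m is 2 m downgradient of the peak.
√(4πDt) = 19.67 m, giving peak height M/(n_e·A·√(4πDt)) = 0.45/(0.39 × 280 × 19.67) = 0.0002095 kg/m³.
(x−vt)²/(4Dt) = (2)²/(4 × 0.011 × 2800) = 0.03247; exp(−0.03247) = 0.9681.
C = 0.0002095 × 0.9681 = 0.000203 kg/m³.

0.000203 kg/m³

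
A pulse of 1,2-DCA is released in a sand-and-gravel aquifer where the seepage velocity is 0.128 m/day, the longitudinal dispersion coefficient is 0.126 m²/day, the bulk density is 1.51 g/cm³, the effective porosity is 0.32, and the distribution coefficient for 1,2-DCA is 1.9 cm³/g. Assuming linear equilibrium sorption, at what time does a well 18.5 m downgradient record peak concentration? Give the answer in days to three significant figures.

Retardation factor R = 1 + ρ_b·K_d/n = 1 + 1.51 × 1.9/0.32 = 9.966.
Sorption retards both mechanisms: v_R = v/R = 0.01284 m/day, D_R = D/R = 0.01264 m²/day.
Peak time from v_R²t² + 2D_R t − x² = 0: t = (√(D_R² + v_R²x²) − D_R)/v_R².
√(D_R² + v_R²x²) = √(0.01264² + 0.01284² × 18.5²) = 0.2379; v_R² = 0.0001649.
t = (0.2379 − 0.01264)/0.0001649 = 1370 days.

1370 days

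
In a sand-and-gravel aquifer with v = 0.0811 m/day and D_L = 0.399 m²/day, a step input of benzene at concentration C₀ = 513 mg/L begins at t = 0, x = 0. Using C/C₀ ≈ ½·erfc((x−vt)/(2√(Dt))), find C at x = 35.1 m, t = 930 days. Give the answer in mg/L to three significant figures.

For a continuous step input, C/C₀ ≈ ½·erfc((x−vt)/(2√(Dt))).
vt = 0.0811 × 930 = 75.423 m and 2√(Dt) = 2√(0.399 × 930) = 38.53 m.
Argument (x−vt)/(2√(Dt)) = (35.1 − 75.423)/38.53 = -1.047; ½·erfc(-1.047) = 0.9307.
C = 513 × 0.9307 = 477 mg/L.

477 mg/L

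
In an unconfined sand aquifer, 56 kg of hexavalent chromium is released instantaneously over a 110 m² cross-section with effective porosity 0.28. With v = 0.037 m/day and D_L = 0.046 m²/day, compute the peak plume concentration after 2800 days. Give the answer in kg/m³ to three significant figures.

0.0452 kg/m³

The peak of an instantaneous 1D plume sits at x = vt; there the Gaussian factor is 1 and C_max = M/(n_e·A·√(4πDt)), where n_e·A is the pore area the mass is dissolved in.
√(4πDt) = √(4π × 0.046 × 2800) = 40.23 m, so C_max = 56/(0.28 × 110 × 40.23) = 0.0452 kg/m³.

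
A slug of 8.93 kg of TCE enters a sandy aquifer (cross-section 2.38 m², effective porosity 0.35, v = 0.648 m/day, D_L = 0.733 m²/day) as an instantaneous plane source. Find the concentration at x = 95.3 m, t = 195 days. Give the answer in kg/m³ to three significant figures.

0.0468 kg/m³

For an instantaneous plane source, C(x,t) = M/(n_e·A·√(4πDt)) · exp(−(x−vt)²/(4Dt)), with n_e·A the pore (flow) area.
Plume center vt = 0.648 × 195 = 126.36 m, so the well at 95.3 m is 31.06 m upgradient of the peak.
√(4πDt) = 42.38 m, giving peak height M/(n_e·A·√(4πDt)) = 8.93/(0.35 × 2.38 × 42.38) = 0.2530 kg/m³.
(x−vt)²/(4Dt) = (-31.06)²/(4 × 0.733 × 195) = 1.687; exp(−1.687) = 0.1851.
C = 0.2530 × 0.1851 = 0.0468 kg/m³.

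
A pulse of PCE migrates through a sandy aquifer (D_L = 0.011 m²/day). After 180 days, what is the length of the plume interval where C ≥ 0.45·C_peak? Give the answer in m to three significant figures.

5.03 m

The plume is Gaussian with σ = √(2Dt) = √(2 × 0.011 × 180) = 1.990 m.
C/C_peak = exp(−Δx²/(2σ²)) = 0.45 ⇒ Δx = σ·√(−2 ln 0.45) = 1.990 × 1.264 = 2.515 m.
Width = 2Δx = 5.03 m.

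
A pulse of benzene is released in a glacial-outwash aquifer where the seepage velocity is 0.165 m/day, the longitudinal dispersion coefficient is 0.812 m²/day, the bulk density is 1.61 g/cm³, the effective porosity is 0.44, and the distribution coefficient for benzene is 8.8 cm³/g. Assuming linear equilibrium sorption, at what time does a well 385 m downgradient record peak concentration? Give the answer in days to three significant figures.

Retardation factor R = 1 + ρ_b·K_d/n = 1 + 1.61 × 8.8/0.44 = 33.20.
Sorption retards both mechanisms: v_R = v/R = 0.004970 m/day, D_R = D/R = 0.02446 m²/day.
Peak time from v_R²t² + 2D_R t − x² = 0: t = (√(D_R² + v_R²x²) − D_R)/v_R².
√(D_R² + v_R²x²) = √(0.02446² + 0.004970² × 385²) = 1.914; v_R² = 2.470e-05.
t = (1.914 − 0.02446)/2.470e-05 = 76500 days.

76500 days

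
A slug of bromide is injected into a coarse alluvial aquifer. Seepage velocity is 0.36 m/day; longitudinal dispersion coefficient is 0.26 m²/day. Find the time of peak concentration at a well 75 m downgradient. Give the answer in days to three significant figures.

206 days

For the 1D instantaneous-source solution, setting ∂C/∂t = 0 at fixed x gives v²t² + 2Dt − x² = 0, so t = (√(D² + v²x²) − D)/v².
√(D² + v²x²) = √(0.26² + 0.36² × 75²) = 27.00; v² = 0.1296.
t = (27.00 − 0.26)/0.1296 = 206 days (vs. the pure-advection estimate x/v = 208 d).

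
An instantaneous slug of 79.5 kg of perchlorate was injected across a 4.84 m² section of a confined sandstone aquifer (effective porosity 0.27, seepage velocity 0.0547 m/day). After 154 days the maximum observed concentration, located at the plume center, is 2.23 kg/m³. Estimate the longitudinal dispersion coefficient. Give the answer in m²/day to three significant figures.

0.385 m²/day

At the plume center C_max = M/(n_e·A·√(4πDt)), so D = M²/(4πt·(n_e·A·C_max)²).
n_e·A·C_max = 0.27 × 4.84 × 2.23 = 2.914 kg/m.
D = 79.5²/(4π × 154 × 2.914²) = 0.385 m²/day.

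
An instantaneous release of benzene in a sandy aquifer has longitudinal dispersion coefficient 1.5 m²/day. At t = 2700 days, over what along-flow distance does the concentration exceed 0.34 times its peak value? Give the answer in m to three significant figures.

The plume is Gaussian with σ = √(2Dt) = √(2 × 1.5 × 2700) = 90.00 m.
C/C_peak = exp(−Δx²/(2σ²)) = 0.34 ⇒ Δx = σ·√(−2 ln 0.34) = 90.00 × 1.469 = 132.2 m.
Width = 2Δx = 264 m.

264 m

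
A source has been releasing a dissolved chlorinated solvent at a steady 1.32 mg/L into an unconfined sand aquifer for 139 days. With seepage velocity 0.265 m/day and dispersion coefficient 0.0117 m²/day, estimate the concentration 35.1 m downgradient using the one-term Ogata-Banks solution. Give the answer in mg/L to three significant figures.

For a continuous step input, C/C₀ ≈ ½·erfc((x−vt)/(2√(Dt))).
vt = 0.265 × 139 = 36.835 m and 2√(Dt) = 2√(0.0117 × 139) = 2.551 m.
Argument (x−vt)/(2√(Dt)) = (35.1 − 36.835)/2.551 = -0.6801; ½·erfc(-0.6801) = 0.8319.
C = 1.32 × 0.8319 = 1.10 mg/L.

1.10 mg/L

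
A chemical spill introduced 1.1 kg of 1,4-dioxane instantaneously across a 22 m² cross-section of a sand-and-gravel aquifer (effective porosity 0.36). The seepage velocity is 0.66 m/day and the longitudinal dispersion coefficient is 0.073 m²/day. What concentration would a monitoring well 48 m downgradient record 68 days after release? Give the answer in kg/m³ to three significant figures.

For an instantaneous plane source, C(x,t) = M/(n_e·A·√(4πDt)) · exp(−(x−vt)²/(4Dt)), with n_e·A the pore (flow) area.
Plume center vt = 0.66 × 68 = 44.88 m, so the well at 48 m is 3.12 m downgradient of the peak.
√(4πDt) = 7.898 m, giving peak height M/(n_e·A·√(4πDt)) = 1.1/(0.36 × 22 × 7.898) = 0.01759 kg/m³.
(x−vt)²/(4Dt) = (3.12)²/(4 × 0.073 × 68) = 0.4902; exp(−0.4902) = 0.6125.
C = 0.01759 × 0.6125 = 0.0108 kg/m³.

0.0108 kg/m³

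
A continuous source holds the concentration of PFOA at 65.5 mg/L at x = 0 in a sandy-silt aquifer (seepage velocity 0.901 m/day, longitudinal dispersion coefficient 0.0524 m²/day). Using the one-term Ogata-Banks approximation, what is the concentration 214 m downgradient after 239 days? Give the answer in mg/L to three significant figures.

39.7 mg/L

For a continuous step input, C/C₀ ≈ ½·erfc((x−vt)/(2√(Dt))).
vt = 0.901 × 239 = 215.339 m and 2√(Dt) = 2√(0.0524 × 239) = 7.078 m.
Argument (x−vt)/(2√(Dt)) = (214 − 215.339)/7.078 = -0.1892; ½·erfc(-0.1892) = 0.6055.
C = 65.5 × 0.6055 = 39.7 mg/L.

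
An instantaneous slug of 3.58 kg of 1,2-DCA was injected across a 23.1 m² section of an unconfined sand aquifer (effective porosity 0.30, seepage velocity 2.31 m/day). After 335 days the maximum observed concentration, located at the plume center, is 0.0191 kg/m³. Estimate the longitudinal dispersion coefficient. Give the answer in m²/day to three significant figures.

At the plume center C_max = M/(n_e·A·√(4πDt)), so D = M²/(4πt·(n_e·A·C_max)²).
n_e·A·C_max = 0.30 × 23.1 × 0.0191 = 0.1324 kg/m.
D = 3.58²/(4π × 335 × 0.1324²) = 0.174 m²/day.

0.174 m²/day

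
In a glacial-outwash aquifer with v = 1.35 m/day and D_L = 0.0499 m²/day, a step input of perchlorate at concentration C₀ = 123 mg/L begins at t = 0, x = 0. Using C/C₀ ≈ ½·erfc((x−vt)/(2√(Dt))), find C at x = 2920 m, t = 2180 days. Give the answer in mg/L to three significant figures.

116 mg/L

For a continuous step input, C/C₀ ≈ ½·erfc((x−vt)/(2√(Dt))).
vt = 1.35 × 2180 = 2943 m and 2√(Dt) = 2√(0.0499 × 2180) = 20.86 m.
Argument (x−vt)/(2√(Dt)) = (2920 − 2943)/20.86 = -1.103; ½·erfc(-1.103) = 0.9406.
C = 123 × 0.9406 = 116 mg/L.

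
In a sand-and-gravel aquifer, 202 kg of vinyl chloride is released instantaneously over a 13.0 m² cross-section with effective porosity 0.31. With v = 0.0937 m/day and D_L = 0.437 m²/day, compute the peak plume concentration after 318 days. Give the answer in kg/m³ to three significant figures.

1.20 kg/m³

The peak of an instantaneous 1D plume sits at x = vt; there the Gaussian factor is 1 and C_max = M/(n_e·A·√(4πDt)), where n_e·A is the pore area the mass is dissolved in.
√(4πDt) = √(4π × 0.437 × 318) = 41.79 m, so C_max = 202/(0.31 × 13.0 × 41.79) = 1.20 kg/m³.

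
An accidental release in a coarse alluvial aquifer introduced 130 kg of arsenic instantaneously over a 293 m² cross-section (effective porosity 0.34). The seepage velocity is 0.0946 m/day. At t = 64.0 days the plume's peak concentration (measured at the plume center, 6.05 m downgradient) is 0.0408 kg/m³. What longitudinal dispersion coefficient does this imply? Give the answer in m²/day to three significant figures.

At the plume center C_max = M/(n_e·A·√(4πDt)), so D = M²/(4πt·(n_e·A·C_max)²).
n_e·A·C_max = 0.34 × 293 × 0.0408 = 4.064 kg/m.
D = 130²/(4π × 64.0 × 4.064²) = 1.27 m²/day.

1.27 m²/day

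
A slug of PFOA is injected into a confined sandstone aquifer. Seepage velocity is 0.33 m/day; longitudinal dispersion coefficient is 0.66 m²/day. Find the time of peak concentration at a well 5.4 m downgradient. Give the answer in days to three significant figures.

For the 1D instantaneous-source solution, setting ∂C/∂t = 0 at fixed x gives v²t² + 2Dt − x² = 0, so t = (√(D² + v²x²) − D)/v².
√(D² + v²x²) = √(0.66² + 0.33² × 5.4²) = 1.900; v² = 0.1089.
t = (1.900 − 0.66)/0.1089 = 11.4 days (vs. the pure-advection estimate x/v = 16.4 d).

11.4 days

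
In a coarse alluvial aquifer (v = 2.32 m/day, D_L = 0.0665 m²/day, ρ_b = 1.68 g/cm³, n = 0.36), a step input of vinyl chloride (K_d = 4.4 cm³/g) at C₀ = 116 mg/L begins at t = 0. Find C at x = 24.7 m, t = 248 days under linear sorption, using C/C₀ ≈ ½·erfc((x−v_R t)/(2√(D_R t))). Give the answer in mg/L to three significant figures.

Retardation factor R = 1 + ρ_b·K_d/n = 1 + 1.68 × 4.4/0.36 = 21.53.
Sorption retards both mechanisms: v_R = v/R = 0.1078 m/day, D_R = D/R = 0.003089 m²/day.
v_R·t = 0.1078 × 248 = 26.7344 m; 2√(D_R t) = 1.751 m; argument = (24.7 − 26.7344)/1.751 = -1.162.
C = C₀ × ½·erfc(-1.162) = 116 × 0.9498 = 110 mg/L.

110 mg/L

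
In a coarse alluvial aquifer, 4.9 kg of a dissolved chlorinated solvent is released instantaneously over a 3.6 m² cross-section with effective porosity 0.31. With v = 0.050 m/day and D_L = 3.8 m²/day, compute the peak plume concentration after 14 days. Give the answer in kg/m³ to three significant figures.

0.170 kg/m³

The peak of an instantaneous 1D plume sits at x = vt; there the Gaussian factor is 1 and C_max = M/(n_e·A·√(4πDt)), where n_e·A is the pore area the mass is dissolved in.
√(4πDt) = √(4π × 3.8 × 14) = 25.86 m, so C_max = 4.9/(0.31 × 3.6 × 25.86) = 0.170 kg/m³.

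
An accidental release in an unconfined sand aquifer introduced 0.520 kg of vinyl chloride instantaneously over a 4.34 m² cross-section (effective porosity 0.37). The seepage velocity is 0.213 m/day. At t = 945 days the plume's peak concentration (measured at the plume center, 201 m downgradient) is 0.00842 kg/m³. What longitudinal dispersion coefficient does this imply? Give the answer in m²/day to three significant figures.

At the plume center C_max = M/(n_e·A·√(4πDt)), so D = M²/(4πt·(n_e·A·C_max)²).
n_e·A·C_max = 0.37 × 4.34 × 0.00842 = 0.01352 kg/m.
D = 0.520²/(4π × 945 × 0.01352²) = 0.125 m²/day.

0.125 m²/day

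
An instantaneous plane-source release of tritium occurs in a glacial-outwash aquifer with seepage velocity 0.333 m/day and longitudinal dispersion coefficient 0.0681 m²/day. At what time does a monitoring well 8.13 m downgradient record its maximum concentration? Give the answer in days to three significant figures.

23.8 days

For the 1D instantaneous-source solution, setting ∂C/∂t = 0 at fixed x gives v²t² + 2Dt − x² = 0, so t = (√(D² + v²x²) − D)/v².
√(D² + v²x²) = √(0.0681² + 0.333² × 8.13²) = 2.708; v² = 0.110889.
t = (2.708 − 0.0681)/0.110889 = 23.8 days (vs. the pure-advection estimate x/v = 24.4 d).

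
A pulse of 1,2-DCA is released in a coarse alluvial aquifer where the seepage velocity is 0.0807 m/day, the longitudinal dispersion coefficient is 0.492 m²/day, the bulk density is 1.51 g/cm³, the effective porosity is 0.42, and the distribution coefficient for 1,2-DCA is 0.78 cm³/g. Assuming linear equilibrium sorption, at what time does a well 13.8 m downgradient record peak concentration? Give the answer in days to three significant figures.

424 days

Retardation factor R = 1 + ρ_b·K_d/n = 1 + 1.51 × 0.78/0.42 = 3.804.
Sorption retards both mechanisms: v_R = v/R = 0.02121 m/day, D_R = D/R = 0.1293 m²/day.
Peak time from v_R²t² + 2D_R t − x² = 0: t = (√(D_R² + v_R²x²) − D_R)/v_R².
√(D_R² + v_R²x²) = √(0.1293² + 0.02121² × 13.8²) = 0.3200; v_R² = 0.0004499.
t = (0.3200 − 0.1293)/0.0004499 = 424 days.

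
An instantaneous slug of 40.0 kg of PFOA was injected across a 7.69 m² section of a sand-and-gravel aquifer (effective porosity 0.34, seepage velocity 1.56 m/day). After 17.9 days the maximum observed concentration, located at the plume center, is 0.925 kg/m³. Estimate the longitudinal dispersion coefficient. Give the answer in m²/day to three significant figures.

1.22 m²/day

At the plume center C_max = M/(n_e·A·√(4πDt)), so D = M²/(4πt·(n_e·A·C_max)²).
n_e·A·C_max = 0.34 × 7.69 × 0.925 = 2.419 kg/m.
D = 40.0²/(4π × 17.9 × 2.419²) = 1.22 m²/day.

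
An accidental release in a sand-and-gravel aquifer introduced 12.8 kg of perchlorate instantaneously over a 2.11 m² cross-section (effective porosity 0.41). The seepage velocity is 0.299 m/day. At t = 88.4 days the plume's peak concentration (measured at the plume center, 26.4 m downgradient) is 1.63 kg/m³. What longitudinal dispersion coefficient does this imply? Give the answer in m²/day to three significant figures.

At the plume center C_max = M/(n_e·A·√(4πDt)), so D = M²/(4πt·(n_e·A·C_max)²).
n_e·A·C_max = 0.41 × 2.11 × 1.63 = 1.410 kg/m.
D = 12.8²/(4π × 88.4 × 1.410²) = 0.0742 m²/day.

0.0742 m²/day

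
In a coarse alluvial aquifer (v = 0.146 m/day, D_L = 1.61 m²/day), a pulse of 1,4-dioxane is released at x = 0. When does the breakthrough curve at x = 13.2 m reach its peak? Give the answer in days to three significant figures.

For the 1D instantaneous-source solution, setting ∂C/∂t = 0 at fixed x gives v²t² + 2Dt − x² = 0, so t = (√(D² + v²x²) − D)/v².
√(D² + v²x²) = √(1.61² + 0.146² × 13.2²) = 2.511; v² = 0.021316.
t = (2.511 − 1.61)/0.021316 = 42.3 days (vs. the pure-advection estimate x/v = 90.4 d).

42.3 days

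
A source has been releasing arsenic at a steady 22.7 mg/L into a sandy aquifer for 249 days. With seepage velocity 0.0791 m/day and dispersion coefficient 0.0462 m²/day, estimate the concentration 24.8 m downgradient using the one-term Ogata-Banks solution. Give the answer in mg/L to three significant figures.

For a continuous step input, C/C₀ ≈ ½·erfc((x−vt)/(2√(Dt))).
vt = 0.0791 × 249 = 19.6959 m and 2√(Dt) = 2√(0.0462 × 249) = 6.783 m.
Argument (x−vt)/(2√(Dt)) = (24.8 − 19.6959)/6.783 = 0.7525; ½·erfc(0.7525) = 0.1436.
C = 22.7 × 0.1436 = 3.26 mg/L.

3.26 mg/L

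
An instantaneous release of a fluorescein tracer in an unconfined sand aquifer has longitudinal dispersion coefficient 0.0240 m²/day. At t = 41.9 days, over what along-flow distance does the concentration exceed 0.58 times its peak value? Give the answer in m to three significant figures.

The plume is Gaussian with σ = √(2Dt) = √(2 × 0.0240 × 41.9) = 1.418 m.
C/C_peak = exp(−Δx²/(2σ²)) = 0.58 ⇒ Δx = σ·√(−2 ln 0.58) = 1.418 × 1.044 = 1.480 m.
Width = 2Δx = 2.96 m.

2.96 m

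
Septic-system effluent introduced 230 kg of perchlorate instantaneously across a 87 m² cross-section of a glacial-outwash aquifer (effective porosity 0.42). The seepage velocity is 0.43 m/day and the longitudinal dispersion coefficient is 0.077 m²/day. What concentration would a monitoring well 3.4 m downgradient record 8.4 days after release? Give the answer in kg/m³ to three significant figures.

2.17 kg/m³

For an instantaneous plane source, C(x,t) = M/(n_e·A·√(4πDt)) · exp(−(x−vt)²/(4Dt)), with n_e·A the pore (flow) area.
Plume center vt = 0.43 × 8.4 = 3.612 m, so the well at 3.4 m is 0.212 m upgradient of the peak.
√(4πDt) = 2.851 m, giving peak height M/(n_e·A·√(4πDt)) = 230/(0.42 × 87 × 2.851) = 2.208 kg/m³.
(x−vt)²/(4Dt) = (-0.212)²/(4 × 0.077 × 8.4) = 0.01737; exp(−0.01737) = 0.9828.
C = 2.208 × 0.9828 = 2.17 kg/m³.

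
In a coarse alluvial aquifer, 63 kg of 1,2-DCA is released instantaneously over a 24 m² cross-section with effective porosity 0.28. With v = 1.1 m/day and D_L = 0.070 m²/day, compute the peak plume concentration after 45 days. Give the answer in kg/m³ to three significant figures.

The peak of an instantaneous 1D plume sits at x = vt; there the Gaussian factor is 1 and C_max = M/(n_e·A·√(4πDt)), where n_e·A is the pore area the mass is dissolved in.
√(4πDt) = √(4π × 0.070 × 45) = 6.292 m, so C_max = 63/(0.28 × 24 × 6.292) = 1.49 kg/m³.

1.49 kg/m³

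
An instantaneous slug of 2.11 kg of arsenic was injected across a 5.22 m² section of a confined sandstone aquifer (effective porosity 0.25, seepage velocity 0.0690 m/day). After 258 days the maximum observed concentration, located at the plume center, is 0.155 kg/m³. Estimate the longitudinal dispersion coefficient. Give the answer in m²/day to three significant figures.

At the plume center C_max = M/(n_e·A·√(4πDt)), so D = M²/(4πt·(n_e·A·C_max)²).
n_e·A·C_max = 0.25 × 5.22 × 0.155 = 0.2023 kg/m.
D = 2.11²/(4π × 258 × 0.2023²) = 0.0336 m²/day.

0.0336 m²/day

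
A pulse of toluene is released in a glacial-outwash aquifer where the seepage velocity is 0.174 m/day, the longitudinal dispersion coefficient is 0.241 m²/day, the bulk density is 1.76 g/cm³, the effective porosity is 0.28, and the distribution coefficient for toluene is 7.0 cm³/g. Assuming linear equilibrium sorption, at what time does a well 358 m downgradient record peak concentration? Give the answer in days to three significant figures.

92200 days

Retardation factor R = 1 + ρ_b·K_d/n = 1 + 1.76 × 7.0/0.28 = 45.00.
Sorption retards both mechanisms: v_R = v/R = 0.003867 m/day, D_R = D/R = 0.005356 m²/day.
Peak time from v_R²t² + 2D_R t − x² = 0: t = (√(D_R² + v_R²x²) − D_R)/v_R².
√(D_R² + v_R²x²) = √(0.005356² + 0.003867² × 358²) = 1.384; v_R² = 1.495e-05.
t = (1.384 − 0.005356)/1.495e-05 = 92200 days.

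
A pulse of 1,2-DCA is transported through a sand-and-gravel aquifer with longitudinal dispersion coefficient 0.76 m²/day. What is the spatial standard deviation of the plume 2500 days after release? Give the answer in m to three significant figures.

61.6 m

Dispersive spreading gives a Gaussian with σ² = 2Dt; advection only shifts the center.
σ = √(2 × 0.76 × 2500) = 61.6 m.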